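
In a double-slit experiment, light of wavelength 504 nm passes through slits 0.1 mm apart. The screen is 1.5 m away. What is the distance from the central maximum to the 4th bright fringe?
y = mλL/d = 30.24 mm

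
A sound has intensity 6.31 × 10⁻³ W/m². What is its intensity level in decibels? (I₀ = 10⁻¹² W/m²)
β = 10·log₁₀(I/I₀) = 98 dB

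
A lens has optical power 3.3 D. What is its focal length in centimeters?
f = 1/P = 30.3 cm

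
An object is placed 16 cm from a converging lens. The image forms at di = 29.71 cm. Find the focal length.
1/f = 1/do + 1/di → f = 10.4 cm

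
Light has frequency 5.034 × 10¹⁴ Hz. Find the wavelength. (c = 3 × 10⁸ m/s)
λ = c/f = 595.9 nm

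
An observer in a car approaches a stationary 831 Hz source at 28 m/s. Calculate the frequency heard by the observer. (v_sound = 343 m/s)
f_obs = f·(v + v_o)/v = 898.8 Hz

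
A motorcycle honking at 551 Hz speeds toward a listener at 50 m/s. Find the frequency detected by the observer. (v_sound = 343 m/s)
f_obs = f·v/(v − v_s) = 645 Hz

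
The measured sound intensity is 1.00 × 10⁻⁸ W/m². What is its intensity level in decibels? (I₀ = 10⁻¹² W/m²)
β = 10·log₁₀(I/I₀) = 40 dB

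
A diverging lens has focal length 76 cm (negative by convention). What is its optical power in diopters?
P = 1/f = -1.316 D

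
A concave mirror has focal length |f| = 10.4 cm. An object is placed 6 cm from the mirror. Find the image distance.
f = +10.4 cm (concave); 1/di = 1/f − 1/do → di = -14.18 cm (virtual image, behind mirror)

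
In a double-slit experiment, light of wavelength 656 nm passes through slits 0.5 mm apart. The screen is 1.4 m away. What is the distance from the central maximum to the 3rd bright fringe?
y = mλL/d = 5.51 mm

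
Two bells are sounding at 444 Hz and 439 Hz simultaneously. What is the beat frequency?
5 Hz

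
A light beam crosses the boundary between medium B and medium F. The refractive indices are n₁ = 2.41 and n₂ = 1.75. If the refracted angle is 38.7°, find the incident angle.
sin θ₁ = (n₂/n₁)·sin θ₂ → θ₁ = 27°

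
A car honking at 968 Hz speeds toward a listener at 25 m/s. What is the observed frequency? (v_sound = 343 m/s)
f_obs = f·v/(v − v_s) = 1044 Hz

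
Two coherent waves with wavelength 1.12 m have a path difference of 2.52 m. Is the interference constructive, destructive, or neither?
neither (partial) — path difference = 2.25λ, neither a whole number of wavelengths nor an odd multiple of λ/2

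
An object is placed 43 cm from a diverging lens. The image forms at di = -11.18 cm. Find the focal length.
1/f = 1/do + 1/di → f = -15.11 cm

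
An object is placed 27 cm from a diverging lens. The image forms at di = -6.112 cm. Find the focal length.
1/f = 1/do + 1/di → f = -7.9 cm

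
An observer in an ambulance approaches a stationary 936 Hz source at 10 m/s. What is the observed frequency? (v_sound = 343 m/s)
f_obs = f·(v + v_o)/v = 963.3 Hz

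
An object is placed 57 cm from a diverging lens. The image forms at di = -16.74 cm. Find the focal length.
1/f = 1/do + 1/di → f = -23.7 cm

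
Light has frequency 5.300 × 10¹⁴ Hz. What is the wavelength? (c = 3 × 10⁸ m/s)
λ = c/f = 566 nm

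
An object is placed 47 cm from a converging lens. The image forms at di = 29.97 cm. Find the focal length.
1/f = 1/do + 1/di → f = 18.3 cm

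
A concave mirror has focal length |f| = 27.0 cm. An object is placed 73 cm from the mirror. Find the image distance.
f = +27.0 cm (concave); 1/di = 1/f − 1/do → di = 42.85 cm (real image, in front of mirror)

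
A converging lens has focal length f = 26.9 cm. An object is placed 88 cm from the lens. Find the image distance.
1/di = 1/f − 1/do → di = 38.74 cm (real image)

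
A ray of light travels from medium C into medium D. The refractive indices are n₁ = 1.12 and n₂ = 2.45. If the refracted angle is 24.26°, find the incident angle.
sin θ₁ = (n₂/n₁)·sin θ₂ → θ₁ = 64°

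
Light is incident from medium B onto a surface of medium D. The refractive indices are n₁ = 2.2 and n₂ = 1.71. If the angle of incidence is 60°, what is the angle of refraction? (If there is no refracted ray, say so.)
sin θ₂ = (n₁/n₂)·sin θ₁ = 1.114 > 1, so there is no refracted ray — the light undergoes total internal reflection.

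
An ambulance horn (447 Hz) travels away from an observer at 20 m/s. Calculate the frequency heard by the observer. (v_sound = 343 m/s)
f_obs = f·v/(v + v_s) = 422.4 Hz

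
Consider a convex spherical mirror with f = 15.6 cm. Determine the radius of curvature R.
R = 2|f| = 31.2 cm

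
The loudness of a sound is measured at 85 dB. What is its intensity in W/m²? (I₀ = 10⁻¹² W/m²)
I = I₀·10^(β/10) = 3.16 × 10⁻⁴ W/m²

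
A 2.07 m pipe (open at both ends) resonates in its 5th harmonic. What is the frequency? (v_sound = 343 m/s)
fₙ = nv/(2L) = 414.3 Hz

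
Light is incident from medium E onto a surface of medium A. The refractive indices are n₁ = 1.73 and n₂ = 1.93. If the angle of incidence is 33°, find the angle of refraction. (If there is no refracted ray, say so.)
sin θ₂ = (n₁/n₂)·sin θ₁ = 0.4882 → θ₂ = 29.22°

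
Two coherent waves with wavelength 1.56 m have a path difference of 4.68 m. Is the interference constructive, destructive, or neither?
constructive — path difference = 3λ, a whole number of wavelengths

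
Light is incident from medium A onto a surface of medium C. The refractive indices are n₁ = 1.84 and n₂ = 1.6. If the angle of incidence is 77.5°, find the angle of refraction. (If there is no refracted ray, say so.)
sin θ₂ = (n₁/n₂)·sin θ₁ = 1.123 > 1, so there is no refracted ray — the light undergoes total internal reflection.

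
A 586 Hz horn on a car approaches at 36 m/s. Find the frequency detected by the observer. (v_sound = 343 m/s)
f_obs = f·v/(v − v_s) = 654.7 Hz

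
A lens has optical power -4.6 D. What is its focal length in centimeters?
f = 1/P = -21.74 cm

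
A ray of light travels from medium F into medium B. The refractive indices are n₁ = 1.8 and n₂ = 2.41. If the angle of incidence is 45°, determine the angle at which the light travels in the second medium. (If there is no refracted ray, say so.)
sin θ₂ = (n₁/n₂)·sin θ₁ = 0.5281 → θ₂ = 31.88°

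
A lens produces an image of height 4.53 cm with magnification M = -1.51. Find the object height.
ho = |hi|/|M| = 3 cm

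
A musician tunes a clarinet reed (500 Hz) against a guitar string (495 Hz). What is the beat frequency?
5 Hz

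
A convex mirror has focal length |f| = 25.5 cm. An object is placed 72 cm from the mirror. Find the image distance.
f = −25.5 cm (convex); 1/di = 1/f − 1/do → di = -18.83 cm (virtual image, behind mirror)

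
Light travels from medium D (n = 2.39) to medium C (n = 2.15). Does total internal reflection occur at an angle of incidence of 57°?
θc = arcsin(n₂/n₁) = 64.1°; 57° < θc, so no — the ray refracts.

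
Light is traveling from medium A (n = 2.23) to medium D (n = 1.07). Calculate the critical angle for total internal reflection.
θc = arcsin(n₂/n₁) = 28.67°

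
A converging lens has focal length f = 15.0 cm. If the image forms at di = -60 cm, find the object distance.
1/do = 1/f − 1/di → do = 12 cm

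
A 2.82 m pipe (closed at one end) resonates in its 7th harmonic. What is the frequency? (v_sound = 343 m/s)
fₙ = nv/(4L) = 212.9 Hz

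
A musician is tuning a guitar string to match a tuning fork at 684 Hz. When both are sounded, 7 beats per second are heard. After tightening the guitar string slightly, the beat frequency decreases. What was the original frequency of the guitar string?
677 Hz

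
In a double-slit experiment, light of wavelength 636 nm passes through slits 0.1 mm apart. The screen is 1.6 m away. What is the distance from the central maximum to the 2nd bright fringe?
y = mλL/d = 20.35 mm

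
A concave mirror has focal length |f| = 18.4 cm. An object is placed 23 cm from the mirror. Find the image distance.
f = +18.4 cm (concave); 1/di = 1/f − 1/do → di = 92 cm (real image, in front of mirror)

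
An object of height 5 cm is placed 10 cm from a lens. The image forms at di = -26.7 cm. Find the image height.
hi = (-di/do) × ho = 13.35 cm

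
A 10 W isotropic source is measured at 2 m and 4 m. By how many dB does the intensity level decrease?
Δβ = 20·log₁₀(r₂/r₁) = 6.021 dB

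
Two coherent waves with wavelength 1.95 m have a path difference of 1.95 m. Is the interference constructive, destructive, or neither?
constructive — path difference = 1λ, a whole number of wavelengths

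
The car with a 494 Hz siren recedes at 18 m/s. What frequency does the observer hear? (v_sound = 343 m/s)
f_obs = f·v/(v + v_s) = 469.4 Hz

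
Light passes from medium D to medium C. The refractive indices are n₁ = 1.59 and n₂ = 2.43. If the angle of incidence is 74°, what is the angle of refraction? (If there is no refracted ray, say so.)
sin θ₂ = (n₁/n₂)·sin θ₁ = 0.629 → θ₂ = 38.97°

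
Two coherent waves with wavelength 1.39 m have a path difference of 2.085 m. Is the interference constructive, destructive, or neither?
destructive — path difference = 1.5λ, an odd multiple of λ/2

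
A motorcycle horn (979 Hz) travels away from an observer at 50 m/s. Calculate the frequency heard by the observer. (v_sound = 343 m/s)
f_obs = f·v/(v + v_s) = 854.4 Hz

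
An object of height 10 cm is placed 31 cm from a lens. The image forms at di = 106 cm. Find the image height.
hi = (-di/do) × ho = -34.19 cm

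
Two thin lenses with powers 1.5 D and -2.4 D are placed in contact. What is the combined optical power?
P_total = P₁ + P₂ = -0.9 D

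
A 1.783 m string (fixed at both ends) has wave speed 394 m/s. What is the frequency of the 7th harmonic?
fₙ = nv/(2L) = 773.4 Hz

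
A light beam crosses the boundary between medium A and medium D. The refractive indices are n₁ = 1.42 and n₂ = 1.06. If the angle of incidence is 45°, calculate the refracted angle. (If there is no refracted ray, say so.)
sin θ₂ = (n₁/n₂)·sin θ₁ = 0.9473 → θ₂ = 71.31°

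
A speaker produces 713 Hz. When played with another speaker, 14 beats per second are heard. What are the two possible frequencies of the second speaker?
f₂ = 713 ± 14 Hz → 727 Hz or 699 Hz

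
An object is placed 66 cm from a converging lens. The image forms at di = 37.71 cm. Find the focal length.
1/f = 1/do + 1/di → f = 24 cm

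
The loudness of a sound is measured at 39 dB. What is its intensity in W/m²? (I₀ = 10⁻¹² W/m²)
I = I₀·10^(β/10) = 7.94 × 10⁻⁹ W/m²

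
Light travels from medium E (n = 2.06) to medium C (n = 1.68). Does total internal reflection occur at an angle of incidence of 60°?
θc = arcsin(n₂/n₁) = 54.64°; 60° > θc, so yes — total internal reflection.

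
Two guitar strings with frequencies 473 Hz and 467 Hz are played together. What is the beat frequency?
6 Hz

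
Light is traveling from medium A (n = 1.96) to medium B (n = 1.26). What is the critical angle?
θc = arcsin(n₂/n₁) = 40.01°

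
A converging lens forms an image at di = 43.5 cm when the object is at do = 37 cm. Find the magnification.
M = −di/do = -1.176 (inverted image)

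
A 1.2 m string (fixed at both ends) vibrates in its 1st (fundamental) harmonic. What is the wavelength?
λₙ = 2L/n = 2.4 m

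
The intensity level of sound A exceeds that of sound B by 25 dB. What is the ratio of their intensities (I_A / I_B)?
I_A/I_B = 10^(Δβ/10) = 316.2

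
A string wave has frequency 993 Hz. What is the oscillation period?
T = 1/f = 0.001007 s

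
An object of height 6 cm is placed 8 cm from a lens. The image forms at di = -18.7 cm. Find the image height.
hi = (-di/do) × ho = 14.02 cm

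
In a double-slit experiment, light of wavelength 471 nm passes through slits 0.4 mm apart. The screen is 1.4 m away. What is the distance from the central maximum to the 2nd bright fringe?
y = mλL/d = 3.297 mm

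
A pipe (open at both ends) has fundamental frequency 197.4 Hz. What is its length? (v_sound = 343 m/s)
L = v/(2f₁) = 0.8688 m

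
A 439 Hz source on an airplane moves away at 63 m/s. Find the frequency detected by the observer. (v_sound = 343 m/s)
f_obs = f·v/(v + v_s) = 370.9 Hz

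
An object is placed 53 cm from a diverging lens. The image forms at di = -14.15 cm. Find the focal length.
1/f = 1/do + 1/di → f = -19.3 cm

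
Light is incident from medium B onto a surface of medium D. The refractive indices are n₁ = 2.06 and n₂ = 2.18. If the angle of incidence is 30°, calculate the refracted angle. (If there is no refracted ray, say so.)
sin θ₂ = (n₁/n₂)·sin θ₁ = 0.4725 → θ₂ = 28.2°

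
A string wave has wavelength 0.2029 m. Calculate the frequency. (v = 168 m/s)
f = v/λ = 828 Hz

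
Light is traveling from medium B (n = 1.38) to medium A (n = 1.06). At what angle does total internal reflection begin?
θc = arcsin(n₂/n₁) = 50.19°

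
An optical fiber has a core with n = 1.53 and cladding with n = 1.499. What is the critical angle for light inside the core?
θc = arcsin(n_cladding/n_core) = 78.45°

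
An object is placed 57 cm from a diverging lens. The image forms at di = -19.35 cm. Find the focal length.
1/f = 1/do + 1/di → f = -29.29 cm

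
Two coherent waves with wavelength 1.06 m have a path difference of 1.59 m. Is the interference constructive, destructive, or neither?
destructive — path difference = 1.5λ, an odd multiple of λ/2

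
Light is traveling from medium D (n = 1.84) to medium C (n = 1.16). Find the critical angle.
θc = arcsin(n₂/n₁) = 39.08°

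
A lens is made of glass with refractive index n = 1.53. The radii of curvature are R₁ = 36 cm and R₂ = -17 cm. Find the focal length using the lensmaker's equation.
1/f = (n − 1)(1/R₁ − 1/R₂) → f = 21.79 cm (converging lens)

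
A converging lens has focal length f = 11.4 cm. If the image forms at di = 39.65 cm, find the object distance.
1/do = 1/f − 1/di → do = 16 cm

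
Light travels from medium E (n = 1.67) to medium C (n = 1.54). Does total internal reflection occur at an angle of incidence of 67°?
θc = arcsin(n₂/n₁) = 67.24°; 67° < θc, so no — the ray refracts.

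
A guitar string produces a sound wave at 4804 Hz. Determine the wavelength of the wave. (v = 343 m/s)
λ = v/f = 0.0714 m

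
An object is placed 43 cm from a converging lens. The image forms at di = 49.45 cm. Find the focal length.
1/f = 1/do + 1/di → f = 23 cm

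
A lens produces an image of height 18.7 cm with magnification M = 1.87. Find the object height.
ho = |hi|/|M| = 10 cm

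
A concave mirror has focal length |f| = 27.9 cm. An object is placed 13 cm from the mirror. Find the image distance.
f = +27.9 cm (concave); 1/di = 1/f − 1/do → di = -24.34 cm (virtual image, behind mirror)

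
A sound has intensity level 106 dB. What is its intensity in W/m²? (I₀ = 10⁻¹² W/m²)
I = I₀·10^(β/10) = 3.98 × 10⁻² W/m²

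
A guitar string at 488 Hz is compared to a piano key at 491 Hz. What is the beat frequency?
3 Hz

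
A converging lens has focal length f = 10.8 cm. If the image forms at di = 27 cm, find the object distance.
1/do = 1/f − 1/di → do = 18 cm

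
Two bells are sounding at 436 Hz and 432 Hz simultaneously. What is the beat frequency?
4 Hz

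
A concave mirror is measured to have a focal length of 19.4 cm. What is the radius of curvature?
R = 2|f| = 38.8 cm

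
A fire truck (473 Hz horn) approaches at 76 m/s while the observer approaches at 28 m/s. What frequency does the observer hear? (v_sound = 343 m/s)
f_obs = f·(v + v_o)/(v − v_s) = 657.2 Hz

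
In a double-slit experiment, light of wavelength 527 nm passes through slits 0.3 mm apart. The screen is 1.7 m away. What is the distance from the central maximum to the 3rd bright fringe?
y = mλL/d = 8.959 mm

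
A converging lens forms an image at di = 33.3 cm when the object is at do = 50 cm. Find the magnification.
M = −di/do = -0.666 (inverted image)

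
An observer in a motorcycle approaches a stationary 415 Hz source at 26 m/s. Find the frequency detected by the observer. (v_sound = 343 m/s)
f_obs = f·(v + v_o)/v = 446.5 Hz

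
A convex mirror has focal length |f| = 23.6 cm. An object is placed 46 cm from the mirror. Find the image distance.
f = −23.6 cm (convex); 1/di = 1/f − 1/do → di = -15.6 cm (virtual image, behind mirror)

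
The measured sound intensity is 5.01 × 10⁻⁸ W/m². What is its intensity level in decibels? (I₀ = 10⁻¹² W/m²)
β = 10·log₁₀(I/I₀) = 47 dB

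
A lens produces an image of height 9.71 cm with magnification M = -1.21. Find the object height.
ho = |hi|/|M| = 8.025 cm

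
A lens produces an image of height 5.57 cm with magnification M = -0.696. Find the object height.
ho = |hi|/|M| = 8.003 cm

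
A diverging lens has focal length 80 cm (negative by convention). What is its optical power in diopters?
P = 1/f = -1.25 D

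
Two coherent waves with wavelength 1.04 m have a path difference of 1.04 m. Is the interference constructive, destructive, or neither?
constructive — path difference = 1λ, a whole number of wavelengths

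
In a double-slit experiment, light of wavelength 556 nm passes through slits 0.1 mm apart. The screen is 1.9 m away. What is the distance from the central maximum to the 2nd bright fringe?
y = mλL/d = 21.13 mm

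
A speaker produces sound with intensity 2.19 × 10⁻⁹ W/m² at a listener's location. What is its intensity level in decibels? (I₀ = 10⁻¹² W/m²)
β = 10·log₁₀(I/I₀) = 33.4 dB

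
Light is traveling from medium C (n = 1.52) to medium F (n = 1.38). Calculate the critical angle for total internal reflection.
θc = arcsin(n₂/n₁) = 65.22°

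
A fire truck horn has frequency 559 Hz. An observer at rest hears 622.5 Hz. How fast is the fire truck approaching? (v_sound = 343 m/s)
v_s = v·(1 − f/f_obs) = 34.99 m/s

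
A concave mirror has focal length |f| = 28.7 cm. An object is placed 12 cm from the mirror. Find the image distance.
f = +28.7 cm (concave); 1/di = 1/f − 1/do → di = -20.62 cm (virtual image, behind mirror)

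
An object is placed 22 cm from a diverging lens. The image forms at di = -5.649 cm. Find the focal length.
1/f = 1/do + 1/di → f = -7.601 cm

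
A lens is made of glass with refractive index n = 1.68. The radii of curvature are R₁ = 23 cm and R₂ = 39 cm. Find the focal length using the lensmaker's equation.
1/f = (n − 1)(1/R₁ − 1/R₂) → f = 82.44 cm (converging lens)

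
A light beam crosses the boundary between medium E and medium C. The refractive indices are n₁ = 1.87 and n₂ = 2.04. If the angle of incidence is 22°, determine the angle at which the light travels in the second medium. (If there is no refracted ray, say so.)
sin θ₂ = (n₁/n₂)·sin θ₁ = 0.3434 → θ₂ = 20.08°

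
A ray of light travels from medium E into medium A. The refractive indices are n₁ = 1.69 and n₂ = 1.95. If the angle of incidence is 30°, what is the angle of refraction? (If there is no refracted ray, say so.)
sin θ₂ = (n₁/n₂)·sin θ₁ = 0.4333 → θ₂ = 25.68°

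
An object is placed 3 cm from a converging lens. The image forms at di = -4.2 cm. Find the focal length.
1/f = 1/do + 1/di → f = 10.5 cm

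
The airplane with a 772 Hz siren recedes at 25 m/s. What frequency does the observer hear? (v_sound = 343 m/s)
f_obs = f·v/(v + v_s) = 719.6 Hz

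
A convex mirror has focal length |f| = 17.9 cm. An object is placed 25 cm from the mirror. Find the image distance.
f = −17.9 cm (convex); 1/di = 1/f − 1/do → di = -10.43 cm (virtual image, behind mirror)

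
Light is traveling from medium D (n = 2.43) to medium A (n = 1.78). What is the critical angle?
θc = arcsin(n₂/n₁) = 47.1°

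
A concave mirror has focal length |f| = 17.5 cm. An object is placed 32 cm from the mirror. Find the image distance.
f = +17.5 cm (concave); 1/di = 1/f − 1/do → di = 38.62 cm (real image, in front of mirror)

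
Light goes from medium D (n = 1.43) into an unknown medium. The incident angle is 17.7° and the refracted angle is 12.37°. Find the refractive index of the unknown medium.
n₂ = n₁·sin θ₁ / sin θ₂ = 2.029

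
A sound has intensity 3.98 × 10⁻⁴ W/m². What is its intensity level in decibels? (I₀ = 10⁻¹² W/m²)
β = 10·log₁₀(I/I₀) = 86 dB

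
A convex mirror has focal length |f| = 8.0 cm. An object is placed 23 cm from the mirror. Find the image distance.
f = −8.0 cm (convex); 1/di = 1/f − 1/do → di = -5.935 cm (virtual image, behind mirror)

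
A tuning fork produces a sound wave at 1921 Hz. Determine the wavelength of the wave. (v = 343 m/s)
λ = v/f = 0.1786 m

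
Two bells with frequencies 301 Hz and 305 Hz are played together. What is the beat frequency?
4 Hz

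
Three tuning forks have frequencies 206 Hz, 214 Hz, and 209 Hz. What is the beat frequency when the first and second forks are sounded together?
8 Hz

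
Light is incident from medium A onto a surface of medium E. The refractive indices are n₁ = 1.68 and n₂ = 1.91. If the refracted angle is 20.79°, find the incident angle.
sin θ₁ = (n₂/n₁)·sin θ₂ → θ₁ = 23.8°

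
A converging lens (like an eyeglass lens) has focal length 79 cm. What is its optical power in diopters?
P = 1/f = 1.266 D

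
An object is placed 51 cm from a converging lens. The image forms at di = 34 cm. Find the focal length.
1/f = 1/do + 1/di → f = 20.4 cm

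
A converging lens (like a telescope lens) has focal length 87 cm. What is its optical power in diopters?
P = 1/f = 1.149 D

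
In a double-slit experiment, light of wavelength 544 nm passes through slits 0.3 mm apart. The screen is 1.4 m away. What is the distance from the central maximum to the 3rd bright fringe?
y = mλL/d = 7.616 mm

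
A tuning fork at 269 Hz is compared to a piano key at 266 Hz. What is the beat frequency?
3 Hz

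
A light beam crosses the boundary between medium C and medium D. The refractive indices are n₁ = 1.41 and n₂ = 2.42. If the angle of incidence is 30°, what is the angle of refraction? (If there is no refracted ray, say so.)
sin θ₂ = (n₁/n₂)·sin θ₁ = 0.2913 → θ₂ = 16.94°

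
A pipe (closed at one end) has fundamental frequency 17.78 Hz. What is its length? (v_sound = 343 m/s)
L = v/(4f₁) = 4.823 m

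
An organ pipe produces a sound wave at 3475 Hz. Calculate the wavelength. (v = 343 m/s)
λ = v/f = 0.09871 m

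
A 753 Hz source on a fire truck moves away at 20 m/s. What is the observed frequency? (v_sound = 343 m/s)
f_obs = f·v/(v + v_s) = 711.5 Hz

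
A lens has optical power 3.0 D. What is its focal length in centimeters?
f = 1/P = 33.33 cm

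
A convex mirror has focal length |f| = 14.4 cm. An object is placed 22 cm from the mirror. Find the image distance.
f = −14.4 cm (convex); 1/di = 1/f − 1/do → di = -8.703 cm (virtual image, behind mirror)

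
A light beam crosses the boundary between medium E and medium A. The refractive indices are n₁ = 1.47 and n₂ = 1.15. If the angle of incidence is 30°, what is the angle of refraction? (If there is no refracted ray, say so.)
sin θ₂ = (n₁/n₂)·sin θ₁ = 0.6391 → θ₂ = 39.73°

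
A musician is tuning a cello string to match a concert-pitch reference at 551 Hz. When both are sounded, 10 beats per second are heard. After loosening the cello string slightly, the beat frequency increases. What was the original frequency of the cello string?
541 Hz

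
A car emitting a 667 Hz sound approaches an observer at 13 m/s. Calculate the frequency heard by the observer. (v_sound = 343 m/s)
f_obs = f·v/(v − v_s) = 693.3 Hz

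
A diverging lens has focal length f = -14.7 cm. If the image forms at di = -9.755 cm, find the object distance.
1/do = 1/f − 1/di → do = 29 cm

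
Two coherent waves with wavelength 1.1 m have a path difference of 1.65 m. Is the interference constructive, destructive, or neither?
destructive — path difference = 1.5λ, an odd multiple of λ/2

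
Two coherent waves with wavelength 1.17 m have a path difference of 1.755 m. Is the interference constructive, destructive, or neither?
destructive — path difference = 1.5λ, an odd multiple of λ/2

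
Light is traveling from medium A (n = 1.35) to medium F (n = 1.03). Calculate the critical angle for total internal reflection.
θc = arcsin(n₂/n₁) = 49.73°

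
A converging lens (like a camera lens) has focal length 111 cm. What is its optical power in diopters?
P = 1/f = 0.9009 D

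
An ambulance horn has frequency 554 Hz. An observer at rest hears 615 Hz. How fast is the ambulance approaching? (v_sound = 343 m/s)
v_s = v·(1 − f/f_obs) = 34.02 m/s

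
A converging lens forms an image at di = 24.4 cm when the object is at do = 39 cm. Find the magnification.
M = −di/do = -0.6256 (inverted image)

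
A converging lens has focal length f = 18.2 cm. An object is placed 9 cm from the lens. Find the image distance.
1/di = 1/f − 1/do → di = -17.8 cm (virtual image)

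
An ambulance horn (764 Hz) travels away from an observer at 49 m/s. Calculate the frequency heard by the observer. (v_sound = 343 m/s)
f_obs = f·v/(v + v_s) = 668.5 Hz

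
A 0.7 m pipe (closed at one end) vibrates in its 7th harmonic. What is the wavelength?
λₙ = 4L/n = 0.4 m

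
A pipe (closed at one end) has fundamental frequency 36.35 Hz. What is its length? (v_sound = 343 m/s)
L = v/(4f₁) = 2.359 m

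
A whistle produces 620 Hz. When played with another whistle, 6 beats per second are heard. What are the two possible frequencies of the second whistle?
f₂ = 620 ± 6 Hz → 626 Hz or 614 Hz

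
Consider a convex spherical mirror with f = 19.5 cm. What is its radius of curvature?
R = 2|f| = 39 cm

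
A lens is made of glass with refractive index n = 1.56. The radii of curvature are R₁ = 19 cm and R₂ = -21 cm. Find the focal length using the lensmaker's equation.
1/f = (n − 1)(1/R₁ − 1/R₂) → f = 17.81 cm (converging lens)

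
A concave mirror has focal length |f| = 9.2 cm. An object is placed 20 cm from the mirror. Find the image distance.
f = +9.2 cm (concave); 1/di = 1/f − 1/do → di = 17.04 cm (real image, in front of mirror)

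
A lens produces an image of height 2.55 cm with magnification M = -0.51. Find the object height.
ho = |hi|/|M| = 5 cm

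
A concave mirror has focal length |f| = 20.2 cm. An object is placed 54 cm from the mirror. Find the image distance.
f = +20.2 cm (concave); 1/di = 1/f − 1/do → di = 32.27 cm (real image, in front of mirror)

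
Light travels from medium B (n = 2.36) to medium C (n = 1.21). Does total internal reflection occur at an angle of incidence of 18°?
θc = arcsin(n₂/n₁) = 30.84°; 18° < θc, so no — the ray refracts.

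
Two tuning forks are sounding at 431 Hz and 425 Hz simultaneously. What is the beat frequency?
6 Hz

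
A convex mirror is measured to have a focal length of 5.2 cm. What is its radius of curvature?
R = 2|f| = 10.4 cm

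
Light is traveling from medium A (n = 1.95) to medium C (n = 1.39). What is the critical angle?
θc = arcsin(n₂/n₁) = 45.46°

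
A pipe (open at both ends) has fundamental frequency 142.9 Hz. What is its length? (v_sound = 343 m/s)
L = v/(2f₁) = 1.2 m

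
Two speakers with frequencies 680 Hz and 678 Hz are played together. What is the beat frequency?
2 Hz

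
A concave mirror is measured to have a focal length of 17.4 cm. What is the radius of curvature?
R = 2|f| = 34.8 cm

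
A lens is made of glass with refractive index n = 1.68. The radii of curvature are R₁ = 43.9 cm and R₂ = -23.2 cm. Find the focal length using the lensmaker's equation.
1/f = (n − 1)(1/R₁ − 1/R₂) → f = 22.32 cm (converging lens)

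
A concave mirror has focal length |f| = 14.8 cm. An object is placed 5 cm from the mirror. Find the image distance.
f = +14.8 cm (concave); 1/di = 1/f − 1/do → di = -7.551 cm (virtual image, behind mirror)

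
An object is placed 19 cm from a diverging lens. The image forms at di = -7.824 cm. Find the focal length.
1/f = 1/do + 1/di → f = -13.3 cm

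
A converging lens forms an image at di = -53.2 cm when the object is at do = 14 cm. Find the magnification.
M = −di/do = 3.8 (upright image)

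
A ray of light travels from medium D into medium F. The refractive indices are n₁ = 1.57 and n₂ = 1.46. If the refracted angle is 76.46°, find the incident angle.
sin θ₁ = (n₂/n₁)·sin θ₂ → θ₁ = 64.7°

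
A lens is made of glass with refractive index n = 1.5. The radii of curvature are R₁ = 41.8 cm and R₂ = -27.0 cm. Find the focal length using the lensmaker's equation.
1/f = (n − 1)(1/R₁ − 1/R₂) → f = 32.81 cm (converging lens)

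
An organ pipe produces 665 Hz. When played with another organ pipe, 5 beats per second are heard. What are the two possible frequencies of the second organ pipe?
f₂ = 665 ± 5 Hz → 670 Hz or 660 Hz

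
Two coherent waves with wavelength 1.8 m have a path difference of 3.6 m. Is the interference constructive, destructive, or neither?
constructive — path difference = 2λ, a whole number of wavelengths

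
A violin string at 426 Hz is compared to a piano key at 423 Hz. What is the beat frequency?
3 Hz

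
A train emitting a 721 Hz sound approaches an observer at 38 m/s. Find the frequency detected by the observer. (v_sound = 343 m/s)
f_obs = f·v/(v − v_s) = 810.8 Hz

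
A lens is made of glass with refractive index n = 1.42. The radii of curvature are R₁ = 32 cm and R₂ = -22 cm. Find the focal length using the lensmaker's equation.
1/f = (n − 1)(1/R₁ − 1/R₂) → f = 31.04 cm (converging lens)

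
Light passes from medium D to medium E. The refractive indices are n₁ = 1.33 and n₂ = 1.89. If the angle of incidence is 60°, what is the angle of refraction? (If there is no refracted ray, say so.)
sin θ₂ = (n₁/n₂)·sin θ₁ = 0.6094 → θ₂ = 37.55°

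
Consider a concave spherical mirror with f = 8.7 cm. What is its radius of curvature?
R = 2|f| = 17.4 cm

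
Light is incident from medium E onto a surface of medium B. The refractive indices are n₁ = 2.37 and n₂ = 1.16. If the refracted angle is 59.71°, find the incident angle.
sin θ₁ = (n₂/n₁)·sin θ₂ → θ₁ = 25°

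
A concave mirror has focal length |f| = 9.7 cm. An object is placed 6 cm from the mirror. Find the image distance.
f = +9.7 cm (concave); 1/di = 1/f − 1/do → di = -15.73 cm (virtual image, behind mirror)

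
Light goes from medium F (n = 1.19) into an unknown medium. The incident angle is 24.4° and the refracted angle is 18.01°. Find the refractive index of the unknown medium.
n₂ = n₁·sin θ₁ / sin θ₂ = 1.59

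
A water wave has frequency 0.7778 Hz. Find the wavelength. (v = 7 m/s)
λ = v/f = 9 m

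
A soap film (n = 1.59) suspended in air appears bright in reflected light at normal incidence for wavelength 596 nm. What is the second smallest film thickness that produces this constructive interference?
2nt = (m − ½)λ with m = 2 → t = (m − ½)λ/(2n) = 281.1 nm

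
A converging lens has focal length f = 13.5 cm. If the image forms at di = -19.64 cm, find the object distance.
1/do = 1/f − 1/di → do = 8.001 cm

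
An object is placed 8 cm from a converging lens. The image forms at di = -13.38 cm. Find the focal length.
1/f = 1/do + 1/di → f = 19.9 cm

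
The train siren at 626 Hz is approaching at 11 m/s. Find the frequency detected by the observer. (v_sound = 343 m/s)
f_obs = f·v/(v − v_s) = 646.7 Hz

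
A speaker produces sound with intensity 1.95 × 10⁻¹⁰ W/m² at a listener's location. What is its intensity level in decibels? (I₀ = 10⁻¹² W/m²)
β = 10·log₁₀(I/I₀) = 22.9 dB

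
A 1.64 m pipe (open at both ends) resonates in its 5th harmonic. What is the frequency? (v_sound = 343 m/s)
fₙ = nv/(2L) = 522.9 Hz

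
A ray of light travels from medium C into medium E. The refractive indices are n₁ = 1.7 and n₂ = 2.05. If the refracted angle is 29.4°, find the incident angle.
sin θ₁ = (n₂/n₁)·sin θ₂ → θ₁ = 36.3°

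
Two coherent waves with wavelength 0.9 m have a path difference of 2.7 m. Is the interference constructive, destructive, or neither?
constructive — path difference = 3λ, a whole number of wavelengths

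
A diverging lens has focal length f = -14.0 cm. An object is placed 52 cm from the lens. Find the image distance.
1/di = 1/f − 1/do → di = -11.03 cm (virtual image)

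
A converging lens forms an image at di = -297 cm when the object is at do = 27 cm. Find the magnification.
M = −di/do = 11 (upright image)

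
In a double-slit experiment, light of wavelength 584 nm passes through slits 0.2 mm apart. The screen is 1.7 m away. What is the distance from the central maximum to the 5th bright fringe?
y = mλL/d = 24.82 mm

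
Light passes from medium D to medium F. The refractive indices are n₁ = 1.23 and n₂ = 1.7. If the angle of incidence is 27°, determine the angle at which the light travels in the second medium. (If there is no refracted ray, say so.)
sin θ₂ = (n₁/n₂)·sin θ₁ = 0.3285 → θ₂ = 19.18°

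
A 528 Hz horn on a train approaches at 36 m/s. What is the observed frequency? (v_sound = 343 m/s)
f_obs = f·v/(v − v_s) = 589.9 Hz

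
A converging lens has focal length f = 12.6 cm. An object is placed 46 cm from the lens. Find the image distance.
1/di = 1/f − 1/do → di = 17.35 cm (real image)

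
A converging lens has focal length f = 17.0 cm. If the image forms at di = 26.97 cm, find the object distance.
1/do = 1/f − 1/di → do = 45.99 cm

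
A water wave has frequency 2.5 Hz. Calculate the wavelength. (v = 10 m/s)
λ = v/f = 4 m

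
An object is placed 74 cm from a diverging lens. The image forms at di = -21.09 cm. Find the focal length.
1/f = 1/do + 1/di → f = -29.5 cm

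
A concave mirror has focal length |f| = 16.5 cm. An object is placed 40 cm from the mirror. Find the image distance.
f = +16.5 cm (concave); 1/di = 1/f − 1/do → di = 28.09 cm (real image, in front of mirror)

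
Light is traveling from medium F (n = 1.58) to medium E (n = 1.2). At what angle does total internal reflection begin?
θc = arcsin(n₂/n₁) = 49.42°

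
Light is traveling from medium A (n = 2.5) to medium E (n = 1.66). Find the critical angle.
θc = arcsin(n₂/n₁) = 41.61°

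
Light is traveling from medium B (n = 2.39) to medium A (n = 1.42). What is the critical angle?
θc = arcsin(n₂/n₁) = 36.45°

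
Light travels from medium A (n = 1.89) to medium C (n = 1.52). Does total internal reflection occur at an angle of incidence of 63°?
θc = arcsin(n₂/n₁) = 53.54°; 63° > θc, so yes — total internal reflection.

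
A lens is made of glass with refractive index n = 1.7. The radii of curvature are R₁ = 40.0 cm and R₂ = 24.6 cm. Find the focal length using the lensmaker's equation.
1/f = (n − 1)(1/R₁ − 1/R₂) → f = -91.28 cm (diverging lens)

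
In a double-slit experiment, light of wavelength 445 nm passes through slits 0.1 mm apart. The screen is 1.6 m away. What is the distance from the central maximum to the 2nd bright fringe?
y = mλL/d = 14.24 mm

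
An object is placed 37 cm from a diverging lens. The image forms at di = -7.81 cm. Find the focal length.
1/f = 1/do + 1/di → f = -9.9 cm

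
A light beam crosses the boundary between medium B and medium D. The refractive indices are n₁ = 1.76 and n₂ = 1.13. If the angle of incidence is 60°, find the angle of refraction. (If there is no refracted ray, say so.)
sin θ₂ = (n₁/n₂)·sin θ₁ = 1.349 > 1, so there is no refracted ray — the light undergoes total internal reflection.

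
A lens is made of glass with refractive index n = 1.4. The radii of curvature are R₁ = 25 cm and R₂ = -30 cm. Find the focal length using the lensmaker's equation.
1/f = (n − 1)(1/R₁ − 1/R₂) → f = 34.09 cm (converging lens)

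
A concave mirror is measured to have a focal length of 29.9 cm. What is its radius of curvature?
R = 2|f| = 59.8 cm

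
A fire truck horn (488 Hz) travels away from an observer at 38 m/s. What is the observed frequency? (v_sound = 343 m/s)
f_obs = f·v/(v + v_s) = 439.3 Hz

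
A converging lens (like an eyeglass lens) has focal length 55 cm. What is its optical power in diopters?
P = 1/f = 1.818 D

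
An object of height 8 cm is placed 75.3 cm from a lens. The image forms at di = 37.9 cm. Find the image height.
hi = (-di/do) × ho = -4.027 cm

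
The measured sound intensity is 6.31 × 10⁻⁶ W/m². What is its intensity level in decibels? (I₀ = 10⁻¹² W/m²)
β = 10·log₁₀(I/I₀) = 68 dB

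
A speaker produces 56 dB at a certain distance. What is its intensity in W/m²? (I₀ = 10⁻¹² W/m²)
I = I₀·10^(β/10) = 3.98 × 10⁻⁷ W/m²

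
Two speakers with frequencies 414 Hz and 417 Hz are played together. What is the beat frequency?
3 Hz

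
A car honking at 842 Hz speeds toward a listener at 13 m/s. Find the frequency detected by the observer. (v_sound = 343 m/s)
f_obs = f·v/(v − v_s) = 875.2 Hz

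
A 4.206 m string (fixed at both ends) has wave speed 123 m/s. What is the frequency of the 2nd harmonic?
fₙ = nv/(2L) = 29.24 Hz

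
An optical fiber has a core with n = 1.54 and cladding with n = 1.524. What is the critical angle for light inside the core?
θc = arcsin(n_cladding/n_core) = 81.73°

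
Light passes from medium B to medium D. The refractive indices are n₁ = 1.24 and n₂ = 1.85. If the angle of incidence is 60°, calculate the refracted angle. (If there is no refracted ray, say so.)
sin θ₂ = (n₁/n₂)·sin θ₁ = 0.5805 → θ₂ = 35.48°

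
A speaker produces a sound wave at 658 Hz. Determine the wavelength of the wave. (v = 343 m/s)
λ = v/f = 0.5213 m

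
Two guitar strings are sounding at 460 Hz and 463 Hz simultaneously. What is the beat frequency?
3 Hz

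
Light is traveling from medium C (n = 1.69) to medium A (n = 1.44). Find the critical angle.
θc = arcsin(n₂/n₁) = 58.44°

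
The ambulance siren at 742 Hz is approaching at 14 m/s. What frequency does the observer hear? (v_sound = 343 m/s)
f_obs = f·v/(v − v_s) = 773.6 Hz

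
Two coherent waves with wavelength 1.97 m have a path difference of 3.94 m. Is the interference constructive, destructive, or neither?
constructive — path difference = 2λ, a whole number of wavelengths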